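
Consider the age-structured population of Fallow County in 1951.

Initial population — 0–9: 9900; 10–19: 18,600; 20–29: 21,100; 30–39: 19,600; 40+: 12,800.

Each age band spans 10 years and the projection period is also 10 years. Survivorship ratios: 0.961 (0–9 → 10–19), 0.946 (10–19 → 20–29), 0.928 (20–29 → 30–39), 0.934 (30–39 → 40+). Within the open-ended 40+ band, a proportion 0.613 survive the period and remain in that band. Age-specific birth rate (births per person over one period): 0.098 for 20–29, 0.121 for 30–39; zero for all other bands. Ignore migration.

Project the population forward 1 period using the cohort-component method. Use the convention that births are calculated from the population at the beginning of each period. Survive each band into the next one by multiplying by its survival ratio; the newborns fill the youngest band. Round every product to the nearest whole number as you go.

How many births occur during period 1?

— Period 1 —
Births: 21100 × 0.098 = 2068, 19600 × 0.121 = 2372 → 4440
10–19: 9900 × 0.961 = 9514
20–29: 18600 × 0.946 = 17596
30–39: 21100 × 0.928 = 19581
40+: 19600 × 0.934 + 12800 × 0.613 = 18306 + 7846 = 26152
Giving 4440 / 9514 / 17596 / 19581 / 26152.

4440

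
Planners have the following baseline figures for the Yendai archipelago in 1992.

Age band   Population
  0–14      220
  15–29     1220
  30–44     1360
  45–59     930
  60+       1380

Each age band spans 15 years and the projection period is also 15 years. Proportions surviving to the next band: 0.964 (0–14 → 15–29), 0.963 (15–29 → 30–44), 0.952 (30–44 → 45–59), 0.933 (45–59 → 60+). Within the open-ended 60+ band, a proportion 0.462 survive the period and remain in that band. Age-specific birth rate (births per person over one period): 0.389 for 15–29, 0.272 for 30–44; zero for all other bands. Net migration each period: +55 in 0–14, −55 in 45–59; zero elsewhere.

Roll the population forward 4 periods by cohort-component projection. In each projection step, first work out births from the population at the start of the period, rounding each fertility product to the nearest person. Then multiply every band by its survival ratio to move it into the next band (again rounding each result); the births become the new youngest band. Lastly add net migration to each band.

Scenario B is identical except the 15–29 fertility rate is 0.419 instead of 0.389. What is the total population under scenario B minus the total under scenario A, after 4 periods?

(Groups numbered youngest = 1 to oldest = 5.)
— Period 1 —
Births: 1220 * 0.389 = 475, 1360 * 0.272 = 370 ⇒ total 845
Group 2: 220 * 0.964 = 212
Group 3: 1220 * 0.963 = 1175
Group 4: 1360 * 0.952 = 1295
Group 5: 930 * 0.933 + 1380 * 0.462 = 868 + 638 = 1506
Net migration: Group 1 + 55 → 900; Group 4 − 55 → 1240
Population now: 0–14=900, 15–29=212, 30–44=1175, 45–59=1240, 60+=1506
— Period 2 —
Births: 212 * 0.389 = 82, 1175 * 0.272 = 320 ⇒ total 402
Group 2: 900 * 0.964 = 868
Group 3: 212 * 0.963 = 204
Group 4: 1175 * 0.952 = 1119
Group 5: 1240 * 0.933 + 1506 * 0.462 = 1157 + 696 = 1853
Net migration: Group 1 + 55 → 457; Group 4 − 55 → 1064
Population now: 0–14=457, 15–29=868, 30–44=204, 45–59=1064, 60+=1853
— Period 3 —
Births: 868 * 0.389 = 338, 204 * 0.272 = 55 ⇒ total 393
Group 2: 457 * 0.964 = 441
Group 3: 868 * 0.963 = 836
Group 4: 204 * 0.952 = 194
Group 5: 1064 * 0.933 + 1853 * 0.462 = 993 + 856 = 1849
Net migration: Group 1 + 55 → 448; Group 4 − 55 → 139
Population now: 0–14=448, 15–29=441, 30–44=836, 45–59=139, 60+=1849
— Period 4 —
Births: 441 * 0.389 = 172, 836 * 0.272 = 227 ⇒ total 399
Group 2: 448 * 0.964 = 432
Group 3: 441 * 0.963 = 425
Group 4: 836 * 0.952 = 796
Group 5: 139 * 0.933 + 1849 * 0.462 = 130 + 854 = 984
Net migration: Group 1 + 55 → 454; Group 4 − 55 → 741
Population now: 0–14=454, 15–29=432, 30–44=425, 45–59=741, 60+=984
Scenario A total after 4 periods: 3036
Scenario B projection —
— Period 1 —
Births: 1220 * 0.419 = 511, 1360 * 0.272 = 370 ⇒ total 881
Group 2: 220 * 0.964 = 212
Group 3: 1220 * 0.963 = 1175
Group 4: 1360 * 0.952 = 1295
Group 5: 930 * 0.933 + 1380 * 0.462 = 868 + 638 = 1506
Net migration: Group 1 + 55 → 936; Group 4 − 55 → 1240
Population now: 0–14=936, 15–29=212, 30–44=1175, 45–59=1240, 60+=1506
— Period 2 —
Births: 212 * 0.419 = 89, 1175 * 0.272 = 320 ⇒ total 409
Group 2: 936 * 0.964 = 902
Group 3: 212 * 0.963 = 204
Group 4: 1175 * 0.952 = 1119
Group 5: 1240 * 0.933 + 1506 * 0.462 = 1157 + 696 = 1853
Net migration: Group 1 + 55 → 464; Group 4 − 55 → 1064
Population now: 0–14=464, 15–29=902, 30–44=204, 45–59=1064, 60+=1853
— Period 3 —
Births: 902 * 0.419 = 378, 204 * 0.272 = 55 ⇒ total 433
Group 2: 464 * 0.964 = 447
Group 3: 902 * 0.963 = 869
Group 4: 204 * 0.952 = 194
Group 5: 1064 * 0.933 + 1853 * 0.462 = 993 + 856 = 1849
Net migration: Group 1 + 55 → 488; Group 4 − 55 → 139
Population now: 0–14=488, 15–29=447, 30–44=869, 45–59=139, 60+=1849
— Period 4 —
Births: 447 * 0.419 = 187, 869 * 0.272 = 236 ⇒ total 423
Group 2: 488 * 0.964 = 470
Group 3: 447 * 0.963 = 430
Group 4: 869 * 0.952 = 827
Group 5: 139 * 0.933 + 1849 * 0.462 = 130 + 854 = 984
Net migration: Group 1 + 55 → 478; Group 4 − 55 → 772
Population now: 0–14=478, 15–29=470, 30–44=430, 45–59=772, 60+=984
Scenario B total after 4 periods: 3134
Difference B − A = 3134 − 3036 = 98

98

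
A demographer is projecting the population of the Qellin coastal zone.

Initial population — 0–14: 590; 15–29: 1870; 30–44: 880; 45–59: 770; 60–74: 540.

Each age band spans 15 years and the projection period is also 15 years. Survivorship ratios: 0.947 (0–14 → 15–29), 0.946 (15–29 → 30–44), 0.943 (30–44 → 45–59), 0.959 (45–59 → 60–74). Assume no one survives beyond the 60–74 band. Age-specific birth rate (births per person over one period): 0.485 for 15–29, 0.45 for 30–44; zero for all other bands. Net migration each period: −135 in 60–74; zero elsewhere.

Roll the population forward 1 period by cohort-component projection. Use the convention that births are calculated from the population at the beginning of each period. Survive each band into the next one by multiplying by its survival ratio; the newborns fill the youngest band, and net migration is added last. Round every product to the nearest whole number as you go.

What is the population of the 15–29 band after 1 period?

[period 1]
Births: 1870 × 0.485 = 907 ; 880 × 0.45 = 396 → 1303
15–29: 590 × 0.947 = 559
30–44: 1870 × 0.946 = 1769
45–59: 880 × 0.943 = 830
60–74: 770 × 0.959 = 738
Net migration: 60–74 − 135 → 603
Population now: 0–14=1303, 15–29=559, 30–44=1769, 45–59=830, 60–74=603

559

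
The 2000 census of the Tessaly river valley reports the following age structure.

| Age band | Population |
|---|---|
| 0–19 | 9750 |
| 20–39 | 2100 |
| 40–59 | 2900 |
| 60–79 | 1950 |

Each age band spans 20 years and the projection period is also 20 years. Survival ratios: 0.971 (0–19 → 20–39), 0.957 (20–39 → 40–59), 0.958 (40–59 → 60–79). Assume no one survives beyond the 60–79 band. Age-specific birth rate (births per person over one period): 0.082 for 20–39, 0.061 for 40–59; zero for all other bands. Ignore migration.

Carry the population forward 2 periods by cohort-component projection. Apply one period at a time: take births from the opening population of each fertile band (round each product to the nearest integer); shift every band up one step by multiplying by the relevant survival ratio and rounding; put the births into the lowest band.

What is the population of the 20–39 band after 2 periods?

339

Period 1:
Births: 2100 * 0.082 = 172 ; 2900 * 0.061 = 177 → total 349
20–39: 9750 * 0.971 = 9467
40–59: 2100 * 0.957 = 2010
60–79: 2900 * 0.958 = 2778
End of period: [349, 9467, 2010, 2778]
Period 2:
Births: 9467 * 0.082 = 776 ; 2010 * 0.061 = 123 → total 899
20–39: 349 * 0.971 = 339
40–59: 9467 * 0.957 = 9060
60–79: 2010 * 0.958 = 1926
End of period: [899, 339, 9060, 1926]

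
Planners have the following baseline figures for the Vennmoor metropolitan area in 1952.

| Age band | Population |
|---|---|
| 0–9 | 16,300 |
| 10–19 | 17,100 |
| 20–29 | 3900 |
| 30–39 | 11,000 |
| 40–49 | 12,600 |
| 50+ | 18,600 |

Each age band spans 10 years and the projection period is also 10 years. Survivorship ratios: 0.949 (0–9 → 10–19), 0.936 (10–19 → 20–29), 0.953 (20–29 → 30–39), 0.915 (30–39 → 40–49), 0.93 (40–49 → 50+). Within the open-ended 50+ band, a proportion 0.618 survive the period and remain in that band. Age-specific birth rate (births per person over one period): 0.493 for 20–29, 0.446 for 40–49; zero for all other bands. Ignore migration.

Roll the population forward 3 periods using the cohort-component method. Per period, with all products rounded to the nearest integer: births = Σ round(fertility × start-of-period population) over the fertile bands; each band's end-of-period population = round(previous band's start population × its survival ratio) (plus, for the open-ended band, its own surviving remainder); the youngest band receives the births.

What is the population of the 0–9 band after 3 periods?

After projecting period 1:
Births: 3900 × 0.493 = 1923 ; 12600 × 0.446 = 5620 → total 7543
10–19: 16300 × 0.949 = 15469
20–29: 17100 × 0.936 = 16006
30–39: 3900 × 0.953 = 3717
40–49: 11000 × 0.915 = 10065
50+: 12600 × 0.93 + 18600 × 0.618 = 11718 + 11495 = 23213
Population now: 0–9=7543, 10–19=15469, 20–29=16006, 30–39=3717, 40–49=10065, 50+=23213
After projecting period 2:
Births: 16006 × 0.493 = 7891 ; 10065 × 0.446 = 4489 → total 12380
10–19: 7543 × 0.949 = 7158
20–29: 15469 × 0.936 = 14479
30–39: 16006 × 0.953 = 15254
40–49: 3717 × 0.915 = 3401
50+: 10065 × 0.93 + 23213 × 0.618 = 9360 + 14346 = 23706
Population now: 0–9=12380, 10–19=7158, 20–29=14479, 30–39=15254, 40–49=3401, 50+=23706
After projecting period 3:
Births: 14479 × 0.493 = 7138 ; 3401 × 0.446 = 1517 → total 8655
10–19: 12380 × 0.949 = 11749
20–29: 7158 × 0.936 = 6700
30–39: 14479 × 0.953 = 13798
40–49: 15254 × 0.915 = 13957
50+: 3401 × 0.93 + 23706 × 0.618 = 3163 + 14650 = 17813
Population now: 0–9=8655, 10–19=11749, 20–29=6700, 30–39=13798, 40–49=13957, 50+=17813

8655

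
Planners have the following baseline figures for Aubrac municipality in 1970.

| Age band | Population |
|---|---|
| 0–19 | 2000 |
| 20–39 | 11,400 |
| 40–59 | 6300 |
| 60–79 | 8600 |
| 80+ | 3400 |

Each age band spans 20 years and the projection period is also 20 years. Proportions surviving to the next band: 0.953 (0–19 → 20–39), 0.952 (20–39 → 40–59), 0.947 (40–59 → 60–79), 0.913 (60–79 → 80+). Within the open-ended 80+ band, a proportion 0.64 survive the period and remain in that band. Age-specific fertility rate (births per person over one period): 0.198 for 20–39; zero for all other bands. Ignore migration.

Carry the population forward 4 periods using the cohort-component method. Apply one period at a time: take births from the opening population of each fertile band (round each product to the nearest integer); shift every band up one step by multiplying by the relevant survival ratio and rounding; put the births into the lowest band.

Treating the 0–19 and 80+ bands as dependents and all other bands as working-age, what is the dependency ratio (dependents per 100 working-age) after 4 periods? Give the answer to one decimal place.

After projecting period 1:
Births: 11400 * 0.198 = 2257
20–39: 2000 * 0.953 = 1906
40–59: 11400 * 0.952 = 10853
60–79: 6300 * 0.947 = 5966
80+: 8600 * 0.913 + 3400 * 0.64 = 7852 + 2176 = 10028
Giving 2257 / 1906 / 10853 / 5966 / 10028.
After projecting period 2:
Births: 1906 * 0.198 = 377
20–39: 2257 * 0.953 = 2151
40–59: 1906 * 0.952 = 1815
60–79: 10853 * 0.947 = 10278
80+: 5966 * 0.913 + 10028 * 0.64 = 5447 + 6418 = 11865
Giving 377 / 2151 / 1815 / 10278 / 11865.
After projecting period 3:
Births: 2151 * 0.198 = 426
20–39: 377 * 0.953 = 359
40–59: 2151 * 0.952 = 2048
60–79: 1815 * 0.947 = 1719
80+: 10278 * 0.913 + 11865 * 0.64 = 9384 + 7594 = 16978
Giving 426 / 359 / 2048 / 1719 / 16978.
After projecting period 4:
Births: 359 * 0.198 = 71
20–39: 426 * 0.953 = 406
40–59: 359 * 0.952 = 342
60–79: 2048 * 0.947 = 1939
80+: 1719 * 0.913 + 16978 * 0.64 = 1569 + 10866 = 12435
Giving 71 / 406 / 342 / 1939 / 12435.
Dependents (band 0–19 + band 80+) = 71 + 12435 = 12506; working-age = 2687; ratio = 12506/2687 × 100 = 465.4

465.4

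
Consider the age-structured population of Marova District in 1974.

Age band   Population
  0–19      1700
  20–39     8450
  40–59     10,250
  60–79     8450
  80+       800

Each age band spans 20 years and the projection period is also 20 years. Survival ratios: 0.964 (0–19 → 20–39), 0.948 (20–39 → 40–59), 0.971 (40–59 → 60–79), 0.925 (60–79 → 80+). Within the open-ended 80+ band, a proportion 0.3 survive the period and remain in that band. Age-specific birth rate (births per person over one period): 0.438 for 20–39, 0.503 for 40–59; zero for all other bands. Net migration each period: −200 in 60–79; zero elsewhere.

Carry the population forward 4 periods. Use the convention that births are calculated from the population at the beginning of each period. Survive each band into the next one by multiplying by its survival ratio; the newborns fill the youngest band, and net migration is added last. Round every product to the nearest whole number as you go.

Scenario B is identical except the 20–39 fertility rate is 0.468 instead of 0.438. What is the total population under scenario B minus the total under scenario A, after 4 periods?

904

Let band 1 be 0–19 through band 5 = 80+.
Period 1:
Births: 8450 * 0.438 = 3701  |  10250 * 0.503 = 5156 — total 8857
Band 2: 1700 * 0.964 = 1639
Band 3: 8450 * 0.948 = 8011
Band 4: 10250 * 0.971 = 9953
Band 5: 8450 * 0.925 + 800 * 0.3 = 7816 + 240 = 8056
Net migration: Band 4 − 200 → 9753
Giving 8857 / 1639 / 8011 / 9753 / 8056.
Period 2:
Births: 1639 * 0.438 = 718  |  8011 * 0.503 = 4030 — total 4748
Band 2: 8857 * 0.964 = 8538
Band 3: 1639 * 0.948 = 1554
Band 4: 8011 * 0.971 = 7779
Band 5: 9753 * 0.925 + 8056 * 0.3 = 9022 + 2417 = 11439
Net migration: Band 4 − 200 → 7579
Giving 4748 / 8538 / 1554 / 7579 / 11439.
Period 3:
Births: 8538 * 0.438 = 3740  |  1554 * 0.503 = 782 — total 4522
Band 2: 4748 * 0.964 = 4577
Band 3: 8538 * 0.948 = 8094
Band 4: 1554 * 0.971 = 1509
Band 5: 7579 * 0.925 + 11439 * 0.3 = 7011 + 3432 = 10443
Net migration: Band 4 − 200 → 1309
Giving 4522 / 4577 / 8094 / 1309 / 10443.
Period 4:
Births: 4577 * 0.438 = 2005  |  8094 * 0.503 = 4071 — total 6076
Band 2: 4522 * 0.964 = 4359
Band 3: 4577 * 0.948 = 4339
Band 4: 8094 * 0.971 = 7859
Band 5: 1309 * 0.925 + 10443 * 0.3 = 1211 + 3133 = 4344
Net migration: Band 4 − 200 → 7659
Giving 6076 / 4359 / 4339 / 7659 / 4344.
Scenario A total after 4 periods: 26777
Scenario B projection —
Period 1:
Births: 8450 * 0.468 = 3955  |  10250 * 0.503 = 5156 — total 9111
Band 2: 1700 * 0.964 = 1639
Band 3: 8450 * 0.948 = 8011
Band 4: 10250 * 0.971 = 9953
Band 5: 8450 * 0.925 + 800 * 0.3 = 7816 + 240 = 8056
Net migration: Band 4 − 200 → 9753
Giving 9111 / 1639 / 8011 / 9753 / 8056.
Period 2:
Births: 1639 * 0.468 = 767  |  8011 * 0.503 = 4030 — total 4797
Band 2: 9111 * 0.964 = 8783
Band 3: 1639 * 0.948 = 1554
Band 4: 8011 * 0.971 = 7779
Band 5: 9753 * 0.925 + 8056 * 0.3 = 9022 + 2417 = 11439
Net migration: Band 4 − 200 → 7579
Giving 4797 / 8783 / 1554 / 7579 / 11439.
Period 3:
Births: 8783 * 0.468 = 4110  |  1554 * 0.503 = 782 — total 4892
Band 2: 4797 * 0.964 = 4624
Band 3: 8783 * 0.948 = 8326
Band 4: 1554 * 0.971 = 1509
Band 5: 7579 * 0.925 + 11439 * 0.3 = 7011 + 3432 = 10443
Net migration: Band 4 − 200 → 1309
Giving 4892 / 4624 / 8326 / 1309 / 10443.
Period 4:
Births: 4624 * 0.468 = 2164  |  8326 * 0.503 = 4188 — total 6352
Band 2: 4892 * 0.964 = 4716
Band 3: 4624 * 0.948 = 4384
Band 4: 8326 * 0.971 = 8085
Band 5: 1309 * 0.925 + 10443 * 0.3 = 1211 + 3133 = 4344
Net migration: Band 4 − 200 → 7885
Giving 6352 / 4716 / 4384 / 7885 / 4344.
Scenario B total after 4 periods: 27681
Difference B − A = 27681 − 26777 = 904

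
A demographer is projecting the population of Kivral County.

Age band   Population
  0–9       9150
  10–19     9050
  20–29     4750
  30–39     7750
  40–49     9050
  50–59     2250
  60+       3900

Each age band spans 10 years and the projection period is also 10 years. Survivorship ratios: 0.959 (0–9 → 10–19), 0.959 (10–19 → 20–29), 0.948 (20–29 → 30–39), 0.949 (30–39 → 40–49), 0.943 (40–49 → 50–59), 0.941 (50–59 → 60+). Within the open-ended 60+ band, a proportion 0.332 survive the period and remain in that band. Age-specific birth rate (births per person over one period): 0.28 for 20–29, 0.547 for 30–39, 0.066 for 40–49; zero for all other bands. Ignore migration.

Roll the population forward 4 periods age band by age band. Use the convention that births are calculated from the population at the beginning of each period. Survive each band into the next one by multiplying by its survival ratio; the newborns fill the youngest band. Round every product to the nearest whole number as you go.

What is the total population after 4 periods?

Let group 1 be 0–9 through group 7 = 60+.
After projecting period 1:
Births: 4750 × 0.28 = 1330 ; 7750 × 0.547 = 4239 ; 9050 × 0.066 = 597 — total 6166
Group 2: 9150 × 0.959 = 8775
Group 3: 9050 × 0.959 = 8679
Group 4: 4750 × 0.948 = 4503
Group 5: 7750 × 0.949 = 7355
Group 6: 9050 × 0.943 = 8534
Group 7: 2250 × 0.941 + 3900 × 0.332 = 2117 + 1295 = 3412
End of period: [6166, 8775, 8679, 4503, 7355, 8534, 3412]
After projecting period 2:
Births: 8679 × 0.28 = 2430 ; 4503 × 0.547 = 2463 ; 7355 × 0.066 = 485 — total 5378
Group 2: 6166 × 0.959 = 5913
Group 3: 8775 × 0.959 = 8415
Group 4: 8679 × 0.948 = 8228
Group 5: 4503 × 0.949 = 4273
Group 6: 7355 × 0.943 = 6936
Group 7: 8534 × 0.941 + 3412 × 0.332 = 8030 + 1133 = 9163
End of period: [5378, 5913, 8415, 8228, 4273, 6936, 9163]
After projecting period 3:
Births: 8415 × 0.28 = 2356 ; 8228 × 0.547 = 4501 ; 4273 × 0.066 = 282 — total 7139
Group 2: 5378 × 0.959 = 5158
Group 3: 5913 × 0.959 = 5671
Group 4: 8415 × 0.948 = 7977
Group 5: 8228 × 0.949 = 7808
Group 6: 4273 × 0.943 = 4029
Group 7: 6936 × 0.941 + 9163 × 0.332 = 6527 + 3042 = 9569
End of period: [7139, 5158, 5671, 7977, 7808, 4029, 9569]
After projecting period 4:
Births: 5671 × 0.28 = 1588 ; 7977 × 0.547 = 4363 ; 7808 × 0.066 = 515 — total 6466
Group 2: 7139 × 0.959 = 6846
Group 3: 5158 × 0.959 = 4947
Group 4: 5671 × 0.948 = 5376
Group 5: 7977 × 0.949 = 7570
Group 6: 7808 × 0.943 = 7363
Group 7: 4029 × 0.941 + 9569 × 0.332 = 3791 + 3177 = 6968
End of period: [6466, 6846, 4947, 5376, 7570, 7363, 6968]
Total after period 4: 6466 + 6846 + 4947 + 5376 + 7570 + 7363 + 6968 = 45536

45536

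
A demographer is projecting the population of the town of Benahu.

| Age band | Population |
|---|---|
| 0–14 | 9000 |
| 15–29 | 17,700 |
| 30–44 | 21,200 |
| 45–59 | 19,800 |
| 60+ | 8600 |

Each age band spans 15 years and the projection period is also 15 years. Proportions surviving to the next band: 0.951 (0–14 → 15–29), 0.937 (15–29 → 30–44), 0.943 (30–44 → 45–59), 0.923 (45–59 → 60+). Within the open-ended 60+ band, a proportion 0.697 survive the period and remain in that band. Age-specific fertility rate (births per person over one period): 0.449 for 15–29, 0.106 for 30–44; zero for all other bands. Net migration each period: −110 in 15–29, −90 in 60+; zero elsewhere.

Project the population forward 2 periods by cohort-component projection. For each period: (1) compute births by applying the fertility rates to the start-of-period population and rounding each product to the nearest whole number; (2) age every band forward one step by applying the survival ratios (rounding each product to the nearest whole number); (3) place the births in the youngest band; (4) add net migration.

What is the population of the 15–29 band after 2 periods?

[period 1]
Births: 17700 * 0.449 = 7947, 21200 * 0.106 = 2247 ⇒ total 10194
15–29: 9000 * 0.951 = 8559
30–44: 17700 * 0.937 = 16585
45–59: 21200 * 0.943 = 19992
60+: 19800 * 0.923 + 8600 * 0.697 = 18275 + 5994 = 24269
Net migration: 15–29 − 110 → 8449; 60+ − 90 → 24179
Population now: 0–14=10194, 15–29=8449, 30–44=16585, 45–59=19992, 60+=24179
[period 2]
Births: 8449 * 0.449 = 3794, 16585 * 0.106 = 1758 ⇒ total 5552
15–29: 10194 * 0.951 = 9694
30–44: 8449 * 0.937 = 7917
45–59: 16585 * 0.943 = 15640
60+: 19992 * 0.923 + 24179 * 0.697 = 18453 + 16853 = 35306
Net migration: 15–29 − 110 → 9584; 60+ − 90 → 35216
Population now: 0–14=5552, 15–29=9584, 30–44=7917, 45–59=15640, 60+=35216

9584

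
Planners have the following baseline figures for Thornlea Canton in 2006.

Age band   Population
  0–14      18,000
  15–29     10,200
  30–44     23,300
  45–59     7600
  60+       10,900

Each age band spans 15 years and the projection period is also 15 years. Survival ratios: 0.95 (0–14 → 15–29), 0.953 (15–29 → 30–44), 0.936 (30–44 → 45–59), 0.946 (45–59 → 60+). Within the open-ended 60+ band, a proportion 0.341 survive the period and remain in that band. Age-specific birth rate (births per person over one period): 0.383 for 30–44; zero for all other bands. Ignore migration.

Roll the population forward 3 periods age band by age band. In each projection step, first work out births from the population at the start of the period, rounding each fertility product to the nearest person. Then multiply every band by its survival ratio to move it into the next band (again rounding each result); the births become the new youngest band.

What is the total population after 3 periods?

[period 1]
Births: 23300 × 0.383 = 8924
15–29: 18000 × 0.95 = 17100
30–44: 10200 × 0.953 = 9721
45–59: 23300 × 0.936 = 21809
60+: 7600 × 0.946 + 10900 × 0.341 = 7190 + 3717 = 10907
→ [8924, 17100, 9721, 21809, 10907]
[period 2]
Births: 9721 × 0.383 = 3723
15–29: 8924 × 0.95 = 8478
30–44: 17100 × 0.953 = 16296
45–59: 9721 × 0.936 = 9099
60+: 21809 × 0.946 + 10907 × 0.341 = 20631 + 3719 = 24350
→ [3723, 8478, 16296, 9099, 24350]
[period 3]
Births: 16296 × 0.383 = 6241
15–29: 3723 × 0.95 = 3537
30–44: 8478 × 0.953 = 8080
45–59: 16296 × 0.936 = 15253
60+: 9099 × 0.946 + 24350 × 0.341 = 8608 + 8303 = 16911
→ [6241, 3537, 8080, 15253, 16911]
Total after period 3: 6241 + 3537 + 8080 + 15253 + 16911 = 50022

50022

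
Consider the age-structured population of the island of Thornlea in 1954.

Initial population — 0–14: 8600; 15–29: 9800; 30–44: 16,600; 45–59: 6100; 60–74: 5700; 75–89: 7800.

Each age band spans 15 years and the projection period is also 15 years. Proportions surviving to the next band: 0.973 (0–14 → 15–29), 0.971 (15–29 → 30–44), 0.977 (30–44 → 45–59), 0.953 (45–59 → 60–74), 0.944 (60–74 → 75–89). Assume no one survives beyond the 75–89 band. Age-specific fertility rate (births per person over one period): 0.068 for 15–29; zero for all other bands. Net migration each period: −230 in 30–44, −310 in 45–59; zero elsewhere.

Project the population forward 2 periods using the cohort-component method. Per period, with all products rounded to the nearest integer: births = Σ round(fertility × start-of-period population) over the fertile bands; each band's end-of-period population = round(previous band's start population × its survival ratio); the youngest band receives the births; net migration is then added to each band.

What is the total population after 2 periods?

38521

Let band 1 be 0–14 through band 6 = 75–89.
[period 1]
Births: 9800 × 0.068 = 666
Band 2: 8600 × 0.973 = 8368
Band 3: 9800 × 0.971 = 9516
Band 4: 16600 × 0.977 = 16218
Band 5: 6100 × 0.953 = 5813
Band 6: 5700 × 0.944 = 5381
Net migration: Band 3 − 230 → 9286; Band 4 − 310 → 15908
→ [666, 8368, 9286, 15908, 5813, 5381]
[period 2]
Births: 8368 × 0.068 = 569
Band 2: 666 × 0.973 = 648
Band 3: 8368 × 0.971 = 8125
Band 4: 9286 × 0.977 = 9072
Band 5: 15908 × 0.953 = 15160
Band 6: 5813 × 0.944 = 5487
Net migration: Band 3 − 230 → 7895; Band 4 − 310 → 8762
→ [569, 648, 7895, 8762, 15160, 5487]
Total after period 2: 569 + 648 + 7895 + 8762 + 15160 + 5487 = 38521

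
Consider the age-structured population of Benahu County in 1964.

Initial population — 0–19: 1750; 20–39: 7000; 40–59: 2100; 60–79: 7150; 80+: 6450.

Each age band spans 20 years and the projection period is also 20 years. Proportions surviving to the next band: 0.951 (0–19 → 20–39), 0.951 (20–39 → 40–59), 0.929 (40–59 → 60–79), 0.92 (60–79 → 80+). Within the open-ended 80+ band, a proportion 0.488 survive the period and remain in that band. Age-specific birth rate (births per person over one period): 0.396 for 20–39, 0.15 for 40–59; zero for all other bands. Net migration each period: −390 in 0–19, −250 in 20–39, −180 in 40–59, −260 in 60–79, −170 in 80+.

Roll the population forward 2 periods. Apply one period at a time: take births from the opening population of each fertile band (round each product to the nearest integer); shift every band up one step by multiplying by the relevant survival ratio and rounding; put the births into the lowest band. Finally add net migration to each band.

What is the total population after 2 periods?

16428

(Groups numbered youngest = 1 to oldest = 5.)
— Period 1 —
Births: 7000 × 0.396 = 2772 ; 2100 × 0.15 = 315 → total 3087
Group 2: 1750 × 0.951 = 1664
Group 3: 7000 × 0.951 = 6657
Group 4: 2100 × 0.929 = 1951
Group 5: 7150 × 0.92 + 6450 × 0.488 = 6578 + 3148 = 9726
Net migration: Group 1 − 390 → 2697; Group 2 − 250 → 1414; Group 3 − 180 → 6477; Group 4 − 260 → 1691; Group 5 − 170 → 9556
→ [2697, 1414, 6477, 1691, 9556]
— Period 2 —
Births: 1414 × 0.396 = 560 ; 6477 × 0.15 = 972 → total 1532
Group 2: 2697 × 0.951 = 2565
Group 3: 1414 × 0.951 = 1345
Group 4: 6477 × 0.929 = 6017
Group 5: 1691 × 0.92 + 9556 × 0.488 = 1556 + 4663 = 6219
Net migration: Group 1 − 390 → 1142; Group 2 − 250 → 2315; Group 3 − 180 → 1165; Group 4 − 260 → 5757; Group 5 − 170 → 6049
→ [1142, 2315, 1165, 5757, 6049]
Total after period 2: 1142 + 2315 + 1165 + 5757 + 6049 = 16428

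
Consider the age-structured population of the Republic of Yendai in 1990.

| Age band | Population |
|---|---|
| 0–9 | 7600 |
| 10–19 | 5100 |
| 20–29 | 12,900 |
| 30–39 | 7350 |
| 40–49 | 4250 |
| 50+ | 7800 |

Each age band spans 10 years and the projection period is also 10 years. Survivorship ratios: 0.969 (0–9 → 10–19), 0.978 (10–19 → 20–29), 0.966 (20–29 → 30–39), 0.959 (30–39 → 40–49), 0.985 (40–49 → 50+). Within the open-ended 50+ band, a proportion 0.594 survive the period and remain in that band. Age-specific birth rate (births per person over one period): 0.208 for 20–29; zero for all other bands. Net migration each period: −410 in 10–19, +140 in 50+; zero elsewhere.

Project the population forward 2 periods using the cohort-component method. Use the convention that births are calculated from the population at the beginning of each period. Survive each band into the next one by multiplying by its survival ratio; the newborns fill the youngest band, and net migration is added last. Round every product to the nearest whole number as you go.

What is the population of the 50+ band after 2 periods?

Call the bands 1 to 6, youngest first.
Period 1.
Births: 12900 × 0.208 = 2683
Band 2: 7600 × 0.969 = 7364
Band 3: 5100 × 0.978 = 4988
Band 4: 12900 × 0.966 = 12461
Band 5: 7350 × 0.959 = 7049
Band 6: 4250 × 0.985 + 7800 × 0.594 = 4186 + 4633 = 8819
Net migration: Band 2 − 410 → 6954; Band 6 + 140 → 8959
Population now: 0–9=2683, 10–19=6954, 20–29=4988, 30–39=12461, 40–49=7049, 50+=8959
Period 2.
Births: 4988 × 0.208 = 1038
Band 2: 2683 × 0.969 = 2600
Band 3: 6954 × 0.978 = 6801
Band 4: 4988 × 0.966 = 4818
Band 5: 12461 × 0.959 = 11950
Band 6: 7049 × 0.985 + 8959 × 0.594 = 6943 + 5322 = 12265
Net migration: Band 2 − 410 → 2190; Band 6 + 140 → 12405
Population now: 0–9=1038, 10–19=2190, 20–29=6801, 30–39=4818, 40–49=11950, 50+=12405

12405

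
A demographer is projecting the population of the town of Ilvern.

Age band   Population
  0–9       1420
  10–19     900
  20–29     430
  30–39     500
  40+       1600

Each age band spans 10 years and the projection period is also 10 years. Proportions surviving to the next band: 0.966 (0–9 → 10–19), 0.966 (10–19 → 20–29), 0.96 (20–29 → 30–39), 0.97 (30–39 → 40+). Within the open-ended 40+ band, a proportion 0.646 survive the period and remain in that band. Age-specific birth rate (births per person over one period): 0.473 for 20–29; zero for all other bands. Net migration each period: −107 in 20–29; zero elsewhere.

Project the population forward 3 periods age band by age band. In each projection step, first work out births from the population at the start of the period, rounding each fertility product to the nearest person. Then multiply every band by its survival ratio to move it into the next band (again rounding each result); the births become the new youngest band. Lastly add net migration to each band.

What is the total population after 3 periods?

Call the bands 1 to 5, youngest first.
Period 1.
Births: 430 × 0.473 = 203
Band 2: 1420 × 0.966 = 1372
Band 3: 900 × 0.966 = 869
Band 4: 430 × 0.96 = 413
Band 5: 500 × 0.97 + 1600 × 0.646 = 485 + 1034 = 1519
Net migration: Band 3 − 107 → 762
Giving 203 / 1372 / 762 / 413 / 1519.
Period 2.
Births: 762 × 0.473 = 360
Band 2: 203 × 0.966 = 196
Band 3: 1372 × 0.966 = 1325
Band 4: 762 × 0.96 = 732
Band 5: 413 × 0.97 + 1519 × 0.646 = 401 + 981 = 1382
Net migration: Band 3 − 107 → 1218
Giving 360 / 196 / 1218 / 732 / 1382.
Period 3.
Births: 1218 × 0.473 = 576
Band 2: 360 × 0.966 = 348
Band 3: 196 × 0.966 = 189
Band 4: 1218 × 0.96 = 1169
Band 5: 732 × 0.97 + 1382 × 0.646 = 710 + 893 = 1603
Net migration: Band 3 − 107 → 82
Giving 576 / 348 / 82 / 1169 / 1603.
Total after period 3: 576 + 348 + 82 + 1169 + 1603 = 3778

3778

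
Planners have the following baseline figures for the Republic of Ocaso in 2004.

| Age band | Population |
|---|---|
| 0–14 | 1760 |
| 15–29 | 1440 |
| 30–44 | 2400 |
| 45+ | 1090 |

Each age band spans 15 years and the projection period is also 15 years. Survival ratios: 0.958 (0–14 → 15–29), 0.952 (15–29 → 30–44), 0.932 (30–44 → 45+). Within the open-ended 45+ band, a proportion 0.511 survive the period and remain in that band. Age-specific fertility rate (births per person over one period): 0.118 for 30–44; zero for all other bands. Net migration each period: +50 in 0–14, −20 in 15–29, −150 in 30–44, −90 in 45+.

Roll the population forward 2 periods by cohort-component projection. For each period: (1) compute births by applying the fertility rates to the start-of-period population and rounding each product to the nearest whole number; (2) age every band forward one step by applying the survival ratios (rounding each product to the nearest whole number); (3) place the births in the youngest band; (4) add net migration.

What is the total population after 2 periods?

4359

Call the groups 1 to 4, youngest first.
Period 1.
Births: 2400 × 0.118 = 283
Group 2: 1760 × 0.958 = 1686
Group 3: 1440 × 0.952 = 1371
Group 4: 2400 × 0.932 + 1090 × 0.511 = 2237 + 557 = 2794
Net migration: Group 1 + 50 → 333; Group 2 − 20 → 1666; Group 3 − 150 → 1221; Group 4 − 90 → 2704
End of period: [333, 1666, 1221, 2704]
Period 2.
Births: 1221 × 0.118 = 144
Group 2: 333 × 0.958 = 319
Group 3: 1666 × 0.952 = 1586
Group 4: 1221 × 0.932 + 2704 × 0.511 = 1138 + 1382 = 2520
Net migration: Group 1 + 50 → 194; Group 2 − 20 → 299; Group 3 − 150 → 1436; Group 4 − 90 → 2430
End of period: [194, 299, 1436, 2430]
Total after period 2: 194 + 299 + 1436 + 2430 = 4359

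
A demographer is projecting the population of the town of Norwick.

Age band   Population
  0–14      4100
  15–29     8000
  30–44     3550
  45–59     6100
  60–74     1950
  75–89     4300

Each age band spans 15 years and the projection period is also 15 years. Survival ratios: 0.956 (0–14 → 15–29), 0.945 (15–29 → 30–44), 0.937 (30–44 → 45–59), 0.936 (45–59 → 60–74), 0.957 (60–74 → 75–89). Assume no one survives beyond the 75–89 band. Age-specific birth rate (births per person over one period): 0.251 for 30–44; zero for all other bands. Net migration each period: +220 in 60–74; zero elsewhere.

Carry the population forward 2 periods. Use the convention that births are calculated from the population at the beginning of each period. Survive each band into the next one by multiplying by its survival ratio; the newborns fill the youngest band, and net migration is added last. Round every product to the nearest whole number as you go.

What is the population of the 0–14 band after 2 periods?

(Bands numbered youngest = 1 to oldest = 6.)
After projecting period 1:
Births: 3550 * 0.251 = 891
Band 2: 4100 * 0.956 = 3920
Band 3: 8000 * 0.945 = 7560
Band 4: 3550 * 0.937 = 3326
Band 5: 6100 * 0.936 = 5710
Band 6: 1950 * 0.957 = 1866
Net migration: Band 5 + 220 → 5930
Giving 891 / 3920 / 7560 / 3326 / 5930 / 1866.
After projecting period 2:
Births: 7560 * 0.251 = 1898
Band 2: 891 * 0.956 = 852
Band 3: 3920 * 0.945 = 3704
Band 4: 7560 * 0.937 = 7084
Band 5: 3326 * 0.936 = 3113
Band 6: 5930 * 0.957 = 5675
Net migration: Band 5 + 220 → 3333
Giving 1898 / 852 / 3704 / 7084 / 3333 / 5675.

1898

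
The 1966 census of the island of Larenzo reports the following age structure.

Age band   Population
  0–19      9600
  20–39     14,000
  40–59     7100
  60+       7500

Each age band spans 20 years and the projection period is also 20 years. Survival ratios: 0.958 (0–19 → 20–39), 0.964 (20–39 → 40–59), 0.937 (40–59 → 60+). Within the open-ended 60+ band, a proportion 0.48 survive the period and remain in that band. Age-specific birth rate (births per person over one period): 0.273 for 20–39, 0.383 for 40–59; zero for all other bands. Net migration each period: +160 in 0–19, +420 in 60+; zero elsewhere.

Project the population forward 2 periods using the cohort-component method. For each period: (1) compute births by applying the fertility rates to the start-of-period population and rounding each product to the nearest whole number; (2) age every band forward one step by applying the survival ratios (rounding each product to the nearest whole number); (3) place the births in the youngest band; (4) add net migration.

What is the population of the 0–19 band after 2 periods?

7840

[period 1]
Births: 14000 × 0.273 = 3822, 7100 × 0.383 = 2719 ⇒ total 6541
20–39: 9600 × 0.958 = 9197
40–59: 14000 × 0.964 = 13496
60+: 7100 × 0.937 + 7500 × 0.48 = 6653 + 3600 = 10253
Net migration: 0–19 + 160 → 6701; 60+ + 420 → 10673
Giving 6701 / 9197 / 13496 / 10673.
[period 2]
Births: 9197 × 0.273 = 2511, 13496 × 0.383 = 5169 ⇒ total 7680
20–39: 6701 × 0.958 = 6420
40–59: 9197 × 0.964 = 8866
60+: 13496 × 0.937 + 10673 × 0.48 = 12646 + 5123 = 17769
Net migration: 0–19 + 160 → 7840; 60+ + 420 → 18189
Giving 7840 / 6420 / 8866 / 18189.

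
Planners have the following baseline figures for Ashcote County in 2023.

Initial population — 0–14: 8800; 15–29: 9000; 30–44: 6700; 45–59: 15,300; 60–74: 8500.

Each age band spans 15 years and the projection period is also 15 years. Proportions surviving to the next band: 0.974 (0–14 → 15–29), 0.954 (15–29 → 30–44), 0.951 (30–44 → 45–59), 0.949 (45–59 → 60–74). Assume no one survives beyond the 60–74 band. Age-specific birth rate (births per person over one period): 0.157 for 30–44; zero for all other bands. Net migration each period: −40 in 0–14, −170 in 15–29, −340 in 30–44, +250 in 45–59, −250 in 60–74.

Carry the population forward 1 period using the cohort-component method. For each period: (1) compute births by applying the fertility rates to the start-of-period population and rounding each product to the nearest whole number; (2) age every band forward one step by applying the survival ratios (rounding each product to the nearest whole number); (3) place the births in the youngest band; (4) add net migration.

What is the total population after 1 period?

— Period 1 —
Births: 6700 * 0.157 = 1052
15–29: 8800 * 0.974 = 8571
30–44: 9000 * 0.954 = 8586
45–59: 6700 * 0.951 = 6372
60–74: 15300 * 0.949 = 14520
Net migration: 0–14 − 40 → 1012; 15–29 − 170 → 8401; 30–44 − 340 → 8246; 45–59 + 250 → 6622; 60–74 − 250 → 14270
Population now: 0–14=1012, 15–29=8401, 30–44=8246, 45–59=6622, 60–74=14270
Total after period 1: 1012 + 8401 + 8246 + 6622 + 14270 = 38551

38551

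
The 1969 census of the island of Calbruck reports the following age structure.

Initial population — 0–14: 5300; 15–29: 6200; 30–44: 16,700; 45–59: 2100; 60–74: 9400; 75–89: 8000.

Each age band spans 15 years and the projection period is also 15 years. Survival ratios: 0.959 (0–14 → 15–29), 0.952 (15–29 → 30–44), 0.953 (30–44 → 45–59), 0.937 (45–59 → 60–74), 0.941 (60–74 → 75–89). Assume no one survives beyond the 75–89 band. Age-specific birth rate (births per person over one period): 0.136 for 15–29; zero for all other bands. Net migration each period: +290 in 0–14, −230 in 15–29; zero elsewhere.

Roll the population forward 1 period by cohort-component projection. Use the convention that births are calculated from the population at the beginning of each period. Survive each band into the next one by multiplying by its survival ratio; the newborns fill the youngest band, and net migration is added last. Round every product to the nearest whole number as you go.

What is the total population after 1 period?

Let group 1 be 0–14 through group 6 = 75–89.
Period 1:
Births: 6200 * 0.136 = 843
Group 2: 5300 * 0.959 = 5083
Group 3: 6200 * 0.952 = 5902
Group 4: 16700 * 0.953 = 15915
Group 5: 2100 * 0.937 = 1968
Group 6: 9400 * 0.941 = 8845
Net migration: Group 1 + 290 → 1133; Group 2 − 230 → 4853
Giving 1133 / 4853 / 5902 / 15915 / 1968 / 8845.
Total after period 1: 1133 + 4853 + 5902 + 15915 + 1968 + 8845 = 38616

38616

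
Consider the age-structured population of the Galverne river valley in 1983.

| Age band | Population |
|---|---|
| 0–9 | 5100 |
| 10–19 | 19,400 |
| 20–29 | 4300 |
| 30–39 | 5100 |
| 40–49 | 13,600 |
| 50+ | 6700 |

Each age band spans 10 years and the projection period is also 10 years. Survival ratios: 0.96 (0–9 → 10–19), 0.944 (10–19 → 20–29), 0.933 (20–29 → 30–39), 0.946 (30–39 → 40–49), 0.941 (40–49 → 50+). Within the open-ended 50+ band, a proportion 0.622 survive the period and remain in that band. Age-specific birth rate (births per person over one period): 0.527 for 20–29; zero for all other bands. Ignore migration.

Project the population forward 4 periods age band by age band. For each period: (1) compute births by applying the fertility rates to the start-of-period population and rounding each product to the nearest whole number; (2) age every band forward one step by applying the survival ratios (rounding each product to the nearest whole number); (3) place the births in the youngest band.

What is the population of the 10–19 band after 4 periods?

2339

[period 1]
Births: 4300 × 0.527 = 2266
10–19: 5100 × 0.96 = 4896
20–29: 19400 × 0.944 = 18314
30–39: 4300 × 0.933 = 4012
40–49: 5100 × 0.946 = 4825
50+: 13600 × 0.941 + 6700 × 0.622 = 12798 + 4167 = 16965
Population now: 0–9=2266, 10–19=4896, 20–29=18314, 30–39=4012, 40–49=4825, 50+=16965
[period 2]
Births: 18314 × 0.527 = 9651
10–19: 2266 × 0.96 = 2175
20–29: 4896 × 0.944 = 4622
30–39: 18314 × 0.933 = 17087
40–49: 4012 × 0.946 = 3795
50+: 4825 × 0.941 + 16965 × 0.622 = 4540 + 10552 = 15092
Population now: 0–9=9651, 10–19=2175, 20–29=4622, 30–39=17087, 40–49=3795, 50+=15092
[period 3]
Births: 4622 × 0.527 = 2436
10–19: 9651 × 0.96 = 9265
20–29: 2175 × 0.944 = 2053
30–39: 4622 × 0.933 = 4312
40–49: 17087 × 0.946 = 16164
50+: 3795 × 0.941 + 15092 × 0.622 = 3571 + 9387 = 12958
Population now: 0–9=2436, 10–19=9265, 20–29=2053, 30–39=4312, 40–49=16164, 50+=12958
[period 4]
Births: 2053 × 0.527 = 1082
10–19: 2436 × 0.96 = 2339
20–29: 9265 × 0.944 = 8746
30–39: 2053 × 0.933 = 1915
40–49: 4312 × 0.946 = 4079
50+: 16164 × 0.941 + 12958 × 0.622 = 15210 + 8060 = 23270
Population now: 0–9=1082, 10–19=2339, 20–29=8746, 30–39=1915, 40–49=4079, 50+=23270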